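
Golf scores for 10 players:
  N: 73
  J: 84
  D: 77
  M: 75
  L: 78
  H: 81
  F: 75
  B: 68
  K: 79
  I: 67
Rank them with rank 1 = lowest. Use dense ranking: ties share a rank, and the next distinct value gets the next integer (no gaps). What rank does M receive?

Sorted (ascending): 67, 68, 73, 75, 75, 77, 78, 79, 81, 84
The 2 values of 75 share dense rank 4.
Remaining distinct values take the next consecutive integers.
M has value 75 → rank 4.

4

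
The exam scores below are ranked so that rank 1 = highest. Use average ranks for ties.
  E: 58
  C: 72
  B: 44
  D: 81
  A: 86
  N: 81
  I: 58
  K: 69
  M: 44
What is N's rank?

Sorted (descending): 86, 81, 81, 72, 69, 58, 58, 44, 44
The 2 values of 81 occupy positions 2–3 → average rank (2+3)/2 = 2.5.
The 2 values of 58 occupy positions 6–7 → average rank (6+7)/2 = 6.5.
The 2 values of 44 occupy positions 8–9 → average rank (8+9)/2 = 8.5.
N has value 81 → rank 2.5.

2.5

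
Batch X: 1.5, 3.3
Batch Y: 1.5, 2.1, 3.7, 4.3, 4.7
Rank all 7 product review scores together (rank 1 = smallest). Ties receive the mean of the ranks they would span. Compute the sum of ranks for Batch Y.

Sorted (ascending): 1.5, 1.5, 2.1, 3.3, 3.7, 4.3, 4.7
The 2 values of 1.5 occupy positions 1–2 → average rank (1+2)/2 = 1.5.
Batch Y values → pooled ranks: 1.5→1.5, 2.1→3, 3.7→5, 4.3→6, 4.7→7
Rank sum = 1.5 + 3 + 5 + 6 + 7 = 22.5

22.5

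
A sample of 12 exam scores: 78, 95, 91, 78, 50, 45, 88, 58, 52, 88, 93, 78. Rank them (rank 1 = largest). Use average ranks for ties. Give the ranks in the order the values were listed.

7, 1, 3, 7, 11, 12, 4.5, 9, 10, 4.5, 2, 7

Sorted (descending): 95, 93, 91, 88, 88, 78, 78, 78, 58, 52, 50, 45
The 2 values of 88 occupy positions 4–5 → average rank (4+5)/2 = 4.5.
The 3 values of 78 occupy positions 6–8 → average rank 7.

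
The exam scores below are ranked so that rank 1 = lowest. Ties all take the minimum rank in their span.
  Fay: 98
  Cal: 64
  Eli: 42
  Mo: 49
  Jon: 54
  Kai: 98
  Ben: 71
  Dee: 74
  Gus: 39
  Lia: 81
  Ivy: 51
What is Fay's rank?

10

Sorted (ascending): 39, 42, 49, 51, 54, 64, 71, 74, 81, 98, 98
The 2 values of 98 occupy positions 10–11 → each gets rank 10.
Fay has value 98 → rank 10.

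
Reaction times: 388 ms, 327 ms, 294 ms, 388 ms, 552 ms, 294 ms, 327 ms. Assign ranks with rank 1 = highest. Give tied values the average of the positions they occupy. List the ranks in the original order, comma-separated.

Sorted (descending): 552, 388, 388, 327, 327, 294, 294
The 2 values of 388 occupy positions 2–3 → average rank (2+3)/2 = 2.5.
The 2 values of 327 occupy positions 4–5 → average rank (4+5)/2 = 4.5.
The 2 values of 294 occupy positions 6–7 → average rank (6+7)/2 = 6.5.

2.5, 4.5, 6.5, 2.5, 1, 6.5, 4.5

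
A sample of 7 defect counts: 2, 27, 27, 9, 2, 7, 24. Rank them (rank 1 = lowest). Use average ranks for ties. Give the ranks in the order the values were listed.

1.5, 6.5, 6.5, 4, 1.5, 3, 5

Sorted (ascending): 2, 2, 7, 9, 24, 27, 27
The 2 values of 2 occupy positions 1–2 → average rank (1+2)/2 = 1.5.
The 2 values of 27 occupy positions 6–7 → average rank (6+7)/2 = 6.5.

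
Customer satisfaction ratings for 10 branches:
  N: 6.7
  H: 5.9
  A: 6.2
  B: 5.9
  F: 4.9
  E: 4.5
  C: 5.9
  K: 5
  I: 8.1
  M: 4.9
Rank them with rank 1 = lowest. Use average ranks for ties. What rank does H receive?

Sorted (ascending): 4.5, 4.9, 4.9, 5, 5.9, 5.9, 5.9, 6.2, 6.7, 8.1
The 2 values of 4.9 occupy positions 2–3 → average rank (2+3)/2 = 2.5.
The 3 values of 5.9 occupy positions 5–7 → average rank 6.
H has value 5.9 → rank 6.

6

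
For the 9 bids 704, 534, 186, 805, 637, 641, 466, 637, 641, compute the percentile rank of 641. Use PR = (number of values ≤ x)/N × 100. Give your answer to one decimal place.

N = 9.
Strictly below 641: 5. Equal to 641: 2.
PR = 7/9 × 100 = 77.8

77.8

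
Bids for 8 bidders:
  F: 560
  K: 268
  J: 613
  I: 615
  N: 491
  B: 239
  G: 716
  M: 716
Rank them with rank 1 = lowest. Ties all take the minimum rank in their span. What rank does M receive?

7

Sorted (ascending): 239, 268, 491, 560, 613, 615, 716, 716
The 2 values of 716 occupy positions 7–8 → each gets rank 7.
M has value 716 → rank 7.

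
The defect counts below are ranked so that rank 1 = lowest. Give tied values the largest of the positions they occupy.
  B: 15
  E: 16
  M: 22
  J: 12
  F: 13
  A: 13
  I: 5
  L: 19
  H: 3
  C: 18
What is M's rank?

10

Sorted (ascending): 3, 5, 12, 13, 13, 15, 16, 18, 19, 22
The 2 values of 13 occupy positions 4–5 → each gets rank 5.
M has value 22 → rank 10.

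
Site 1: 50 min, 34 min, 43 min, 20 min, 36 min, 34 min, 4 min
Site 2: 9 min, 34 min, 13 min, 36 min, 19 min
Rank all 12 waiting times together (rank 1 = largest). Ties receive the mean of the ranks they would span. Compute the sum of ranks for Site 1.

Sorted (descending): 50, 43, 36, 36, 34, 34, 34, 20, 19, 13, 9, 4
The 2 values of 36 occupy positions 3–4 → average rank (3+4)/2 = 3.5.
The 3 values of 34 occupy positions 5–7 → average rank 6.
Site 1 values → pooled ranks: 50→1, 34→6, 43→2, 20→8, 36→3.5, 34→6, 4→12
Rank sum = 1 + 6 + 2 + 8 + 3.5 + 6 + 12 = 38.5

38.5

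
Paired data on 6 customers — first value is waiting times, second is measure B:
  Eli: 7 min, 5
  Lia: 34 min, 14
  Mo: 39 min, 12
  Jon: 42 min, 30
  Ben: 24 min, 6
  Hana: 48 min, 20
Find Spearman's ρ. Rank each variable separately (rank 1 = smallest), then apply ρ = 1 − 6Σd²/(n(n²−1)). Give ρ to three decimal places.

0.886

Ranks of variable 1: 1, 3, 4, 5, 2, 6
Ranks of variable 2: 1, 4, 3, 6, 2, 5
d = r₁ − r₂: 0, -1, 1, -1, 0, 1
d²: 0, 1, 1, 1, 0, 1; Σd² = 4
ρ = 1 − 6·4/(6·35) = 1 − 24/210 = 0.886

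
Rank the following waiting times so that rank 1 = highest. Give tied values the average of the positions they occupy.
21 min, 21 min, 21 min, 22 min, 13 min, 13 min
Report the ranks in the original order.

Sorted (descending): 22, 21, 21, 21, 13, 13
The 3 values of 21 occupy positions 2–4 → average rank 3.
The 2 values of 13 occupy positions 5–6 → average rank (5+6)/2 = 5.5.

3, 3, 3, 1, 5.5, 5.5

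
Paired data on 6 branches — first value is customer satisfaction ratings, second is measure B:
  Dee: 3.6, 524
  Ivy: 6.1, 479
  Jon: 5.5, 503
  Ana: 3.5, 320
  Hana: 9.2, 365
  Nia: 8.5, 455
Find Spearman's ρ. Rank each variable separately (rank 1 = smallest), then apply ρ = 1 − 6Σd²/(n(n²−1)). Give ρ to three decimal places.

Ranks of variable 1: 2, 4, 3, 1, 6, 5
Ranks of variable 2: 6, 4, 5, 1, 2, 3
d = r₁ − r₂: -4, 0, -2, 0, 4, 2
d²: 16, 0, 4, 0, 16, 4; Σd² = 40
ρ = 1 − 6·40/(6·35) = 1 − 240/210 = -0.143

-0.143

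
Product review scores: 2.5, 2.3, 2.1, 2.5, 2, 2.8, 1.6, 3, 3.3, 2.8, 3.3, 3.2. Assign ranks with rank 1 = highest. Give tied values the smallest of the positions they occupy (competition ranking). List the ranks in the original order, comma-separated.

7, 9, 10, 7, 11, 5, 12, 4, 1, 5, 1, 3

Sorted (descending): 3.3, 3.3, 3.2, 3, 2.8, 2.8, 2.5, 2.5, 2.3, 2.1, 2, 1.6
The 2 values of 3.3 occupy positions 1–2 → each gets rank 1.
The 2 values of 2.8 occupy positions 5–6 → each gets rank 5.
The 2 values of 2.5 occupy positions 7–8 → each gets rank 7.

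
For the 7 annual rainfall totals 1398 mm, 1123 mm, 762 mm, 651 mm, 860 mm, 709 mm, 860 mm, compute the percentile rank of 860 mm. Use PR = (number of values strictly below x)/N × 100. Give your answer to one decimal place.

N = 7.
Strictly below 860: 3. Equal to 860: 2.
PR = 3/7 × 100 = 42.9

42.9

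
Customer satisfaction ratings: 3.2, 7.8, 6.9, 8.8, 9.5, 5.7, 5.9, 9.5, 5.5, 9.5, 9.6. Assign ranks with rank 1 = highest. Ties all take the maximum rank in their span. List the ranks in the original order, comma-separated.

Sorted (descending): 9.6, 9.5, 9.5, 9.5, 8.8, 7.8, 6.9, 5.9, 5.7, 5.5, 3.2
The 3 values of 9.5 occupy positions 2–4 → each gets rank 4.

11, 6, 7, 5, 4, 9, 8, 4, 10, 4, 1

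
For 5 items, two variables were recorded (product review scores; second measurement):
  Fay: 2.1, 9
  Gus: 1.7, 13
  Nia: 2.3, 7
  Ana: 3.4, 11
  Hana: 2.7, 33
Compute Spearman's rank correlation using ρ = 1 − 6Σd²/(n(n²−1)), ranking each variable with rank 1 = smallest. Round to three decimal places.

Ranks of variable 1: 2, 1, 3, 5, 4
Ranks of variable 2: 2, 4, 1, 3, 5
d = r₁ − r₂: 0, -3, 2, 2, -1
d²: 0, 9, 4, 4, 1; Σd² = 18
ρ = 1 − 6·18/(5·24) = 1 − 108/120 = 0.100

0.100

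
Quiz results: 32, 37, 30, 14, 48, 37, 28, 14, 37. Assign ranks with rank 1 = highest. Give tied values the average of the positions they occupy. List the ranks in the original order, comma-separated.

Sorted (descending): 48, 37, 37, 37, 32, 30, 28, 14, 14
The 3 values of 37 occupy positions 2–4 → average rank 3.
The 2 values of 14 occupy positions 8–9 → average rank (8+9)/2 = 8.5.

5, 3, 6, 8.5, 1, 3, 7, 8.5, 3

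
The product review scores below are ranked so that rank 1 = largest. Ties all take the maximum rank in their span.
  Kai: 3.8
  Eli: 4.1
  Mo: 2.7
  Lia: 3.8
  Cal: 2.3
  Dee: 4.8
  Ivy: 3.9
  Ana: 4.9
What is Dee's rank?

Sorted (descending): 4.9, 4.8, 4.1, 3.9, 3.8, 3.8, 2.7, 2.3
The 2 values of 3.8 occupy positions 5–6 → each gets rank 6.
Dee has value 4.8 → rank 2.

2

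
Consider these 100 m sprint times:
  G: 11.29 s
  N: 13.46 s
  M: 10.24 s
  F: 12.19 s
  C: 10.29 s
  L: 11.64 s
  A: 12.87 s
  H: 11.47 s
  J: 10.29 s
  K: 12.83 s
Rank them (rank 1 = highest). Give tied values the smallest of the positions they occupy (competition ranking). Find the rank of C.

Sorted (descending): 13.46, 12.87, 12.83, 12.19, 11.64, 11.47, 11.29, 10.29, 10.29, 10.24
The 2 values of 10.29 occupy positions 8–9 → each gets rank 8.
C has value 10.29 s → rank 8.

8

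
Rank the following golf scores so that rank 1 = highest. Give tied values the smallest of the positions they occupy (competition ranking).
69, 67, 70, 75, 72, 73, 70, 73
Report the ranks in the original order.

7, 8, 5, 1, 4, 2, 5, 2

Sorted (descending): 75, 73, 73, 72, 70, 70, 69, 67
The 2 values of 73 occupy positions 2–3 → each gets rank 2.
The 2 values of 70 occupy positions 5–6 → each gets rank 5.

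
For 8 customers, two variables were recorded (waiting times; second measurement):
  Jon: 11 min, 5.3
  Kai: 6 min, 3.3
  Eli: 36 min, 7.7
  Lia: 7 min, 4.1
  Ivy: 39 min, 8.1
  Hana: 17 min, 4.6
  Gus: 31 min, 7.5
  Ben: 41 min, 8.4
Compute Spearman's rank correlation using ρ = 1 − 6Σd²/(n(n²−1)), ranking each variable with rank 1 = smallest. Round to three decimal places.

Ranks of variable 1: 3, 1, 6, 2, 7, 4, 5, 8
Ranks of variable 2: 4, 1, 6, 2, 7, 3, 5, 8
d = r₁ − r₂: -1, 0, 0, 0, 0, 1, 0, 0
d²: 1, 0, 0, 0, 0, 1, 0, 0; Σd² = 2
ρ = 1 − 6·2/(8·63) = 1 − 12/504 = 0.976

0.976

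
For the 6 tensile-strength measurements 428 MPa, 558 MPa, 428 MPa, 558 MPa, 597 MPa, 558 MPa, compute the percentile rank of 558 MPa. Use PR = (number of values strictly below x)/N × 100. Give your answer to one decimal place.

N = 6.
Strictly below 558: 2. Equal to 558: 3.
PR = 2/6 × 100 = 33.3

33.3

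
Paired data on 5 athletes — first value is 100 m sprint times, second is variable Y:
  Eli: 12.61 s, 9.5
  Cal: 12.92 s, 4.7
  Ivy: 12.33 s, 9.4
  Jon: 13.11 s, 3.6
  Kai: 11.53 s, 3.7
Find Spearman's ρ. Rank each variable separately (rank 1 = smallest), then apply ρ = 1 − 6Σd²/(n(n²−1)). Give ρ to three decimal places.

-0.300

Ranks of variable 1: 3, 4, 2, 5, 1
Ranks of variable 2: 5, 3, 4, 1, 2
d = r₁ − r₂: -2, 1, -2, 4, -1
d²: 4, 1, 4, 16, 1; Σd² = 26
ρ = 1 − 6·26/(5·24) = 1 − 156/120 = -0.300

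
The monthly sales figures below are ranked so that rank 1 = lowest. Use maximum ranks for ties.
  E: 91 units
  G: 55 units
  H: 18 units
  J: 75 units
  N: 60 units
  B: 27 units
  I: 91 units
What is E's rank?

7

Sorted (ascending): 18, 27, 55, 60, 75, 91, 91
The 2 values of 91 occupy positions 6–7 → each gets rank 7.
E has value 91 units → rank 7.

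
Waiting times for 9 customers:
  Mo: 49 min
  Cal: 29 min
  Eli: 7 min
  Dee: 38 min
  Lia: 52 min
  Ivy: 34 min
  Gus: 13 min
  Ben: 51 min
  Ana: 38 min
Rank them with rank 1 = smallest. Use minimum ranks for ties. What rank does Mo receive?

7

Sorted (ascending): 7, 13, 29, 34, 38, 38, 49, 51, 52
The 2 values of 38 occupy positions 5–6 → each gets rank 5.
Mo has value 49 min → rank 7.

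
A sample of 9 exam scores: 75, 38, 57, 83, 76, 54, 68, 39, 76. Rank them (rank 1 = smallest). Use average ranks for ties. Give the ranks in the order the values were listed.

6, 1, 4, 9, 7.5, 3, 5, 2, 7.5

Sorted (ascending): 38, 39, 54, 57, 68, 75, 76, 76, 83
The 2 values of 76 occupy positions 7–8 → average rank (7+8)/2 = 7.5.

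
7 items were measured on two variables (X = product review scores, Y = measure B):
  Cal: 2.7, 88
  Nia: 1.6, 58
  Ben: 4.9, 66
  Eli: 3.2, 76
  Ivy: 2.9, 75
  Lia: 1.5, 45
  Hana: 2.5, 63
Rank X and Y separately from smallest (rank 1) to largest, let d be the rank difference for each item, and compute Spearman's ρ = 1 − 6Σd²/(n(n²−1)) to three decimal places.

Ranks of variable 1: 4, 2, 7, 6, 5, 1, 3
Ranks of variable 2: 7, 2, 4, 6, 5, 1, 3
d = r₁ − r₂: -3, 0, 3, 0, 0, 0, 0
d²: 9, 0, 9, 0, 0, 0, 0; Σd² = 18
ρ = 1 − 6·18/(7·48) = 1 − 108/336 = 0.679

0.679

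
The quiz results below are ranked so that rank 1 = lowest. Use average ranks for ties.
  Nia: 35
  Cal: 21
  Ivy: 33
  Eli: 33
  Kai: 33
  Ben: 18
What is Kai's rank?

Sorted (ascending): 18, 21, 33, 33, 33, 35
The 3 values of 33 occupy positions 3–5 → average rank 4.
Kai has value 33 → rank 4.

4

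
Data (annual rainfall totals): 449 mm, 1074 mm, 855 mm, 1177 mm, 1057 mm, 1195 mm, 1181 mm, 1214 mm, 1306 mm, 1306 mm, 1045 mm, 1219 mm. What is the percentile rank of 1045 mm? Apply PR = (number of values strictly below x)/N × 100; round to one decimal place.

N = 12.
Strictly below 1045: 2. Equal to 1045: 1.
PR = 2/12 × 100 = 16.7

16.7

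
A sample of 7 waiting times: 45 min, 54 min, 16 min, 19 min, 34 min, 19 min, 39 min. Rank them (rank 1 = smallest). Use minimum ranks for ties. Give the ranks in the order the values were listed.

Sorted (ascending): 16, 19, 19, 34, 39, 45, 54
The 2 values of 19 occupy positions 2–3 → each gets rank 2.

6, 7, 1, 2, 4, 2, 5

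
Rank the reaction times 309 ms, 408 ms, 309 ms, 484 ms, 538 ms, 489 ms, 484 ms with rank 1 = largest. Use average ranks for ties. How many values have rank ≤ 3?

2

Sorted (descending): 538, 489, 484, 484, 408, 309, 309
The 2 values of 484 occupy positions 3–4 → average rank (3+4)/2 = 3.5.
The 2 values of 309 occupy positions 6–7 → average rank (6+7)/2 = 6.5.
Ranks ≤ 3: {1, 2} → 2 values.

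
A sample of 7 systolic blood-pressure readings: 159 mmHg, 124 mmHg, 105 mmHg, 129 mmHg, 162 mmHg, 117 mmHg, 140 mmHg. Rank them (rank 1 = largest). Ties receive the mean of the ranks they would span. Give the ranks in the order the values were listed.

2, 5, 7, 4, 1, 6, 3

Sorted (descending): 162, 159, 140, 129, 124, 117, 105
No ties — each value takes its position as its rank.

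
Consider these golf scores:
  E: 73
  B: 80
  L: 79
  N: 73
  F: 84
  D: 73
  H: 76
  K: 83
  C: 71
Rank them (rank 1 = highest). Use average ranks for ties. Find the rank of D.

7

Sorted (descending): 84, 83, 80, 79, 76, 73, 73, 73, 71
The 3 values of 73 occupy positions 6–8 → average rank 7.
D has value 73 → rank 7.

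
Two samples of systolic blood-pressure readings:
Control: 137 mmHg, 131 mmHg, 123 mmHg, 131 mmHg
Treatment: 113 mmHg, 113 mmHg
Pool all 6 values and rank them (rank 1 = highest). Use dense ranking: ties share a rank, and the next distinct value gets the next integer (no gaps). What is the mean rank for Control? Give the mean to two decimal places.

2.00

Sorted (descending): 137, 131, 131, 123, 113, 113
The 2 values of 131 share dense rank 2.
The 2 values of 113 share dense rank 4.
Remaining distinct values take the next consecutive integers.
Control values → pooled ranks: 137→1, 131→2, 123→3, 131→2
Mean rank = (1 + 2 + 3 + 2) / 4 = 2.00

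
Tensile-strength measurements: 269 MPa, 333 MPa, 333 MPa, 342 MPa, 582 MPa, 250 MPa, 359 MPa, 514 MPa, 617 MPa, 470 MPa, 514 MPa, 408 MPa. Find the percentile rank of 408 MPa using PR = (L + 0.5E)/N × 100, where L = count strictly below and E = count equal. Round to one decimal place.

N = 12.
Strictly below 408: 6. Equal to 408: 1.
PR = (6 + 0.5·1)/12 × 100 = 54.2

54.2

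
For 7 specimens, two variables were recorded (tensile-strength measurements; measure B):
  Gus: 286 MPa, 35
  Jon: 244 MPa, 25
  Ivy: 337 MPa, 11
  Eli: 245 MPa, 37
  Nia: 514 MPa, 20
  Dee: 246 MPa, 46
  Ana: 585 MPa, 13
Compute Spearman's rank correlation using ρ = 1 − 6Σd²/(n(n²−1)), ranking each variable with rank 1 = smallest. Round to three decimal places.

Ranks of variable 1: 4, 1, 5, 2, 6, 3, 7
Ranks of variable 2: 5, 4, 1, 6, 3, 7, 2
d = r₁ − r₂: -1, -3, 4, -4, 3, -4, 5
d²: 1, 9, 16, 16, 9, 16, 25; Σd² = 92
ρ = 1 − 6·92/(7·48) = 1 − 552/336 = -0.643

-0.643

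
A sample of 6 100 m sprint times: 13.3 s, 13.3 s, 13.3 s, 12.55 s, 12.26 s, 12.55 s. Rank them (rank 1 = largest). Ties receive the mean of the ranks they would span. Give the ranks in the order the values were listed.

Sorted (descending): 13.3, 13.3, 13.3, 12.55, 12.55, 12.26
The 3 values of 13.3 occupy positions 1–3 → average rank 2.
The 2 values of 12.55 occupy positions 4–5 → average rank (4+5)/2 = 4.5.

2, 2, 2, 4.5, 6, 4.5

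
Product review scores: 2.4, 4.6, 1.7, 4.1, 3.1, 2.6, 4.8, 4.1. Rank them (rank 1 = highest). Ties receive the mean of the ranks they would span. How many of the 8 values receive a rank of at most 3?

2

Sorted (descending): 4.8, 4.6, 4.1, 4.1, 3.1, 2.6, 2.4, 1.7
The 2 values of 4.1 occupy positions 3–4 → average rank (3+4)/2 = 3.5.
Ranks ≤ 3: {1, 2} → 2 values.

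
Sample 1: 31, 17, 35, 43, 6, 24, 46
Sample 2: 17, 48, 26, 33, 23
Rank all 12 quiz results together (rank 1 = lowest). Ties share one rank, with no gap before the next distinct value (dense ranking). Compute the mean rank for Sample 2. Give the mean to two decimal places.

Sorted (ascending): 6, 17, 17, 23, 24, 26, 31, 33, 35, 43, 46, 48
The 2 values of 17 share dense rank 2.
Remaining distinct values take the next consecutive integers.
Sample 2 values → pooled ranks: 17→2, 48→11, 26→5, 33→7, 23→3
Mean rank = (2 + 11 + 5 + 7 + 3) / 5 = 5.60

5.60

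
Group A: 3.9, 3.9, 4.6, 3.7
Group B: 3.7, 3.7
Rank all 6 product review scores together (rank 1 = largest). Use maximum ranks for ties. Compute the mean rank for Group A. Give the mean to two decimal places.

Sorted (descending): 4.6, 3.9, 3.9, 3.7, 3.7, 3.7
The 2 values of 3.9 occupy positions 2–3 → each gets rank 3.
The 3 values of 3.7 occupy positions 4–6 → each gets rank 6.
Group A values → pooled ranks: 3.9→3, 3.9→3, 4.6→1, 3.7→6
Mean rank = (3 + 3 + 1 + 6) / 4 = 3.25

3.25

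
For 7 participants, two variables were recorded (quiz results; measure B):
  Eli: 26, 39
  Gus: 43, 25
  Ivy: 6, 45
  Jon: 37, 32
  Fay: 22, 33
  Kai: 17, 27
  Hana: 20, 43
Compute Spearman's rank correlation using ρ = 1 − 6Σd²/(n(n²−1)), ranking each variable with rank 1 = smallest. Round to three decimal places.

-0.607

Ranks of variable 1: 5, 7, 1, 6, 4, 2, 3
Ranks of variable 2: 5, 1, 7, 3, 4, 2, 6
d = r₁ − r₂: 0, 6, -6, 3, 0, 0, -3
d²: 0, 36, 36, 9, 0, 0, 9; Σd² = 90
ρ = 1 − 6·90/(7·48) = 1 − 540/336 = -0.607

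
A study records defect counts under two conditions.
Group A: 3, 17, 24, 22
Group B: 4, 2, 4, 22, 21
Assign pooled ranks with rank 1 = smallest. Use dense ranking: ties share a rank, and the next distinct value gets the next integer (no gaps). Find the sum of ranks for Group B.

Sorted (ascending): 2, 3, 4, 4, 17, 21, 22, 22, 24
The 2 values of 4 share dense rank 3.
The 2 values of 22 share dense rank 6.
Remaining distinct values take the next consecutive integers.
Group B values → pooled ranks: 4→3, 2→1, 4→3, 22→6, 21→5
Rank sum = 3 + 1 + 3 + 6 + 5 = 18

18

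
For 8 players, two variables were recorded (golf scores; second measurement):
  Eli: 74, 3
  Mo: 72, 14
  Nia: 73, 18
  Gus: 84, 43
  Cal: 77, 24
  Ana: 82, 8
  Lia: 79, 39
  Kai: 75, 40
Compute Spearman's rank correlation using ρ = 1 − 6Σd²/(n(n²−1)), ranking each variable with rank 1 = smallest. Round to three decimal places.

0.452

Ranks of variable 1: 3, 1, 2, 8, 5, 7, 6, 4
Ranks of variable 2: 1, 3, 4, 8, 5, 2, 6, 7
d = r₁ − r₂: 2, -2, -2, 0, 0, 5, 0, -3
d²: 4, 4, 4, 0, 0, 25, 0, 9; Σd² = 46
ρ = 1 − 6·46/(8·63) = 1 − 276/504 = 0.452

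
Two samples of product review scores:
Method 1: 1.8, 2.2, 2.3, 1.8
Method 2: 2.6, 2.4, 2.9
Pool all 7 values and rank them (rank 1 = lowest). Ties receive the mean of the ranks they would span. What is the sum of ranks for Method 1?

Sorted (ascending): 1.8, 1.8, 2.2, 2.3, 2.4, 2.6, 2.9
The 2 values of 1.8 occupy positions 1–2 → average rank (1+2)/2 = 1.5.
Method 1 values → pooled ranks: 1.8→1.5, 2.2→3, 2.3→4, 1.8→1.5
Rank sum = 1.5 + 3 + 4 + 1.5 = 10

10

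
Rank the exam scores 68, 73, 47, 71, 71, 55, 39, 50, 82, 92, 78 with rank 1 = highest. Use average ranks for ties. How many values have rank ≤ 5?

4

Sorted (descending): 92, 82, 78, 73, 71, 71, 68, 55, 50, 47, 39
The 2 values of 71 occupy positions 5–6 → average rank (5+6)/2 = 5.5.
Ranks ≤ 5: {1, 2, 3, 4} → 4 values.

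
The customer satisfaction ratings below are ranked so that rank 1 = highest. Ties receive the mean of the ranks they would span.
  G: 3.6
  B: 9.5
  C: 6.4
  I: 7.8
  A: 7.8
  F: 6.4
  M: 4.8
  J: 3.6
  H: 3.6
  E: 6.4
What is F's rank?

Sorted (descending): 9.5, 7.8, 7.8, 6.4, 6.4, 6.4, 4.8, 3.6, 3.6, 3.6
The 2 values of 7.8 occupy positions 2–3 → average rank (2+3)/2 = 2.5.
The 3 values of 6.4 occupy positions 4–6 → average rank 5.
The 3 values of 3.6 occupy positions 8–10 → average rank 9.
F has value 6.4 → rank 5.

5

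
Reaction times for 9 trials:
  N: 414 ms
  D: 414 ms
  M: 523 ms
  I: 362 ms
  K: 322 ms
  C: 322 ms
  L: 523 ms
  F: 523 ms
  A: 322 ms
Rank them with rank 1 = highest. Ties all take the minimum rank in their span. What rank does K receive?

Sorted (descending): 523, 523, 523, 414, 414, 362, 322, 322, 322
The 3 values of 523 occupy positions 1–3 → each gets rank 1.
The 2 values of 414 occupy positions 4–5 → each gets rank 4.
The 3 values of 322 occupy positions 7–9 → each gets rank 7.
K has value 322 ms → rank 7.

7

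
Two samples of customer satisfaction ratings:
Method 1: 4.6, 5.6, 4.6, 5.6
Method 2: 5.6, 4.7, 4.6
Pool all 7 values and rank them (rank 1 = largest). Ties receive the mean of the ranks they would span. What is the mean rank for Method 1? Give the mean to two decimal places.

4.00

Sorted (descending): 5.6, 5.6, 5.6, 4.7, 4.6, 4.6, 4.6
The 3 values of 5.6 occupy positions 1–3 → average rank 2.
The 3 values of 4.6 occupy positions 5–7 → average rank 6.
Method 1 values → pooled ranks: 4.6→6, 5.6→2, 4.6→6, 5.6→2
Mean rank = (6 + 2 + 6 + 2) / 4 = 4.00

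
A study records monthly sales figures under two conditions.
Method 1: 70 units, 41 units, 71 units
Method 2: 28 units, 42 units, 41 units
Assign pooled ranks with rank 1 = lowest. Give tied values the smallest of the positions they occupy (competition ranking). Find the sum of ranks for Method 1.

13

Sorted (ascending): 28, 41, 41, 42, 70, 71
The 2 values of 41 occupy positions 2–3 → each gets rank 2.
Method 1 values → pooled ranks: 70→5, 41→2, 71→6
Rank sum = 5 + 2 + 6 = 13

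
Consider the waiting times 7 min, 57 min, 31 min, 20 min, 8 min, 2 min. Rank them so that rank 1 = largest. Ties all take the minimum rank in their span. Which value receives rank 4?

Sorted (descending): 57, 31, 20, 8, 7, 2
No ties — each value takes its position as its rank.
Rank 4 → value 8.

8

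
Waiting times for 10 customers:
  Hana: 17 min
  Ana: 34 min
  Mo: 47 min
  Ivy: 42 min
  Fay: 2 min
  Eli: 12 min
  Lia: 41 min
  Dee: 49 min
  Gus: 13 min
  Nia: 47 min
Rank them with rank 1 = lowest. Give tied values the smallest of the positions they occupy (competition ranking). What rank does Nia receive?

8

Sorted (ascending): 2, 12, 13, 17, 34, 41, 42, 47, 47, 49
The 2 values of 47 occupy positions 8–9 → each gets rank 8.
Nia has value 47 min → rank 8.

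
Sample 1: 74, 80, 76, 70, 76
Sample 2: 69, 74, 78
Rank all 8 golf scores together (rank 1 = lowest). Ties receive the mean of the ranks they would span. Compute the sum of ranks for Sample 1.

24.5

Sorted (ascending): 69, 70, 74, 74, 76, 76, 78, 80
The 2 values of 74 occupy positions 3–4 → average rank (3+4)/2 = 3.5.
The 2 values of 76 occupy positions 5–6 → average rank (5+6)/2 = 5.5.
Sample 1 values → pooled ranks: 74→3.5, 80→8, 76→5.5, 70→2, 76→5.5
Rank sum = 3.5 + 8 + 5.5 + 2 + 5.5 = 24.5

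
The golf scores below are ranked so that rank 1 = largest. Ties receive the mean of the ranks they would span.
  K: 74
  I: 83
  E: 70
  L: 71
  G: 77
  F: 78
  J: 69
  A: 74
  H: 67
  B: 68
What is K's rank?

4.5

Sorted (descending): 83, 78, 77, 74, 74, 71, 70, 69, 68, 67
The 2 values of 74 occupy positions 4–5 → average rank (4+5)/2 = 4.5.
K has value 74 → rank 4.5.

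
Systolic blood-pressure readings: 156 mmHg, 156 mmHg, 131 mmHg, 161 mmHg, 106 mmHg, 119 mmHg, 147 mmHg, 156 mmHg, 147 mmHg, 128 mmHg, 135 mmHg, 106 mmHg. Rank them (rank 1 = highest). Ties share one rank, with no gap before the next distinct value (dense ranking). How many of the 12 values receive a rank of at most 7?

10

Sorted (descending): 161, 156, 156, 156, 147, 147, 135, 131, 128, 119, 106, 106
The 3 values of 156 share dense rank 2.
The 2 values of 147 share dense rank 3.
The 2 values of 106 share dense rank 8.
Remaining distinct values take the next consecutive integers.
Ranks ≤ 7: {1, 2, 2, 2, 3, 3, 4, 5, 6, 7} → 10 values.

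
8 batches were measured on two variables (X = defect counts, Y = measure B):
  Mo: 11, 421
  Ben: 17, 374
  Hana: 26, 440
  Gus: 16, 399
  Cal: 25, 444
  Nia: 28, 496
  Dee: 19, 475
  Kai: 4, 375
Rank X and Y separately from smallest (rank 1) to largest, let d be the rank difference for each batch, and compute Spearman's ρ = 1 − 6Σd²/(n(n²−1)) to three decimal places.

Ranks of variable 1: 2, 4, 7, 3, 6, 8, 5, 1
Ranks of variable 2: 4, 1, 5, 3, 6, 8, 7, 2
d = r₁ − r₂: -2, 3, 2, 0, 0, 0, -2, -1
d²: 4, 9, 4, 0, 0, 0, 4, 1; Σd² = 22
ρ = 1 − 6·22/(8·63) = 1 − 132/504 = 0.738

0.738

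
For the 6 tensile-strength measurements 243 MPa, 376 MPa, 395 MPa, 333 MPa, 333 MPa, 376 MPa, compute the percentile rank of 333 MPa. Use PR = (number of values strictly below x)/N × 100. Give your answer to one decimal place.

N = 6.
Strictly below 333: 1. Equal to 333: 2.
PR = 1/6 × 100 = 16.7

16.7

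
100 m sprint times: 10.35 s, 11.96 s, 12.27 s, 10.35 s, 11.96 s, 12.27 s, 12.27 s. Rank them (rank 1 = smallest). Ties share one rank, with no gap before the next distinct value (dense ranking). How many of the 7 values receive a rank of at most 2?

Sorted (ascending): 10.35, 10.35, 11.96, 11.96, 12.27, 12.27, 12.27
The 2 values of 10.35 share dense rank 1.
The 2 values of 11.96 share dense rank 2.
The 3 values of 12.27 share dense rank 3.
Ranks ≤ 2: {1, 1, 2, 2} → 4 values.

4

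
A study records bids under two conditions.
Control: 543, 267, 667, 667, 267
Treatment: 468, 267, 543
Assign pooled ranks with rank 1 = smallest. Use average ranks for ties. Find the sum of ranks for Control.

24.5

Sorted (ascending): 267, 267, 267, 468, 543, 543, 667, 667
The 3 values of 267 occupy positions 1–3 → average rank 2.
The 2 values of 543 occupy positions 5–6 → average rank (5+6)/2 = 5.5.
The 2 values of 667 occupy positions 7–8 → average rank (7+8)/2 = 7.5.
Control values → pooled ranks: 543→5.5, 267→2, 667→7.5, 667→7.5, 267→2
Rank sum = 5.5 + 2 + 7.5 + 7.5 + 2 = 24.5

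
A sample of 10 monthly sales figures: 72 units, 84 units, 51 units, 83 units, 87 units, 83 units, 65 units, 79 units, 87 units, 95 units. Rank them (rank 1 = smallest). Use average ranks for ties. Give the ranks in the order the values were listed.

Sorted (ascending): 51, 65, 72, 79, 83, 83, 84, 87, 87, 95
The 2 values of 83 occupy positions 5–6 → average rank (5+6)/2 = 5.5.
The 2 values of 87 occupy positions 8–9 → average rank (8+9)/2 = 8.5.

3, 7, 1, 5.5, 8.5, 5.5, 2, 4, 8.5, 10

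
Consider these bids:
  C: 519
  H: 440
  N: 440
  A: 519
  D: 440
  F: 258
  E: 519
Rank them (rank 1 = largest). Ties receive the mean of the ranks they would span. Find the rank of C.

Sorted (descending): 519, 519, 519, 440, 440, 440, 258
The 3 values of 519 occupy positions 1–3 → average rank 2.
The 3 values of 440 occupy positions 4–6 → average rank 5.
C has value 519 → rank 2.

2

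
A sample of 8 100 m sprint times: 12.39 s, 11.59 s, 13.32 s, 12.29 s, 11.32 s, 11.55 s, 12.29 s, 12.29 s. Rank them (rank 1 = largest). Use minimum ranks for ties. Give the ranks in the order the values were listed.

2, 6, 1, 3, 8, 7, 3, 3

Sorted (descending): 13.32, 12.39, 12.29, 12.29, 12.29, 11.59, 11.55, 11.32
The 3 values of 12.29 occupy positions 3–5 → each gets rank 3.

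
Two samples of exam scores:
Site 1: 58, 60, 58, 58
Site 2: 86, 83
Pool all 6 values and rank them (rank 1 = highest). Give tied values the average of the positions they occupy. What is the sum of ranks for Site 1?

Sorted (descending): 86, 83, 60, 58, 58, 58
The 3 values of 58 occupy positions 4–6 → average rank 5.
Site 1 values → pooled ranks: 58→5, 60→3, 58→5, 58→5
Rank sum = 5 + 3 + 5 + 5 = 18

18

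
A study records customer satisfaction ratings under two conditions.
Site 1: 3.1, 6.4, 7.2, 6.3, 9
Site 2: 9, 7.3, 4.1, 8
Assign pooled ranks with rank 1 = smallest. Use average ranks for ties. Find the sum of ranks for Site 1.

21.5

Sorted (ascending): 3.1, 4.1, 6.3, 6.4, 7.2, 7.3, 8, 9, 9
The 2 values of 9 occupy positions 8–9 → average rank (8+9)/2 = 8.5.
Site 1 values → pooled ranks: 3.1→1, 6.4→4, 7.2→5, 6.3→3, 9→8.5
Rank sum = 1 + 4 + 5 + 3 + 8.5 = 21.5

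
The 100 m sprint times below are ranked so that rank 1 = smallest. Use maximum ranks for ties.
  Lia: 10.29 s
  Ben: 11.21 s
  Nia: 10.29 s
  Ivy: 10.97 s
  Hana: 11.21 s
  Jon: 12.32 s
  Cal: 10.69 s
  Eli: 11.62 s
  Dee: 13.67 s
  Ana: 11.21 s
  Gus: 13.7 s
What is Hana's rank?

7

Sorted (ascending): 10.29, 10.29, 10.69, 10.97, 11.21, 11.21, 11.21, 11.62, 12.32, 13.67, 13.7
The 2 values of 10.29 occupy positions 1–2 → each gets rank 2.
The 3 values of 11.21 occupy positions 5–7 → each gets rank 7.
Hana has value 11.21 s → rank 7.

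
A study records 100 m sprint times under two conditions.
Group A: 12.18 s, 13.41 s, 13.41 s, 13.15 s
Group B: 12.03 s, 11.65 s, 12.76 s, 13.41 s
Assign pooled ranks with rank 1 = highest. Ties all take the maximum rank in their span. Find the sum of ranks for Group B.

23

Sorted (descending): 13.41, 13.41, 13.41, 13.15, 12.76, 12.18, 12.03, 11.65
The 3 values of 13.41 occupy positions 1–3 → each gets rank 3.
Group B values → pooled ranks: 12.03→7, 11.65→8, 12.76→5, 13.41→3
Rank sum = 7 + 8 + 5 + 3 = 23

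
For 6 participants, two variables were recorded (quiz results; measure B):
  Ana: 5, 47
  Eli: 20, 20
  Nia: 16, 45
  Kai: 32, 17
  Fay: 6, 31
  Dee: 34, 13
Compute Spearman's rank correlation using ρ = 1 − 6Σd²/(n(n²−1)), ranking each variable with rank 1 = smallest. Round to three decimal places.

-0.943

Ranks of variable 1: 1, 4, 3, 5, 2, 6
Ranks of variable 2: 6, 3, 5, 2, 4, 1
d = r₁ − r₂: -5, 1, -2, 3, -2, 5
d²: 25, 1, 4, 9, 4, 25; Σd² = 68
ρ = 1 − 6·68/(6·35) = 1 − 408/210 = -0.943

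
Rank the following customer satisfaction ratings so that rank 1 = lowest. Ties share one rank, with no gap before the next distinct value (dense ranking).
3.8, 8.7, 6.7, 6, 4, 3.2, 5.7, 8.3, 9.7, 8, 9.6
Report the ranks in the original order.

Sorted (ascending): 3.2, 3.8, 4, 5.7, 6, 6.7, 8, 8.3, 8.7, 9.6, 9.7
No ties — each value takes its position as its rank.

2, 9, 6, 5, 3, 1, 4, 8, 11, 7, 10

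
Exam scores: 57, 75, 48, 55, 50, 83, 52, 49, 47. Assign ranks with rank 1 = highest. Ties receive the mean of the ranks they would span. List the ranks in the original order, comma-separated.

3, 2, 8, 4, 6, 1, 5, 7, 9

Sorted (descending): 83, 75, 57, 55, 52, 50, 49, 48, 47
No ties — each value takes its position as its rank.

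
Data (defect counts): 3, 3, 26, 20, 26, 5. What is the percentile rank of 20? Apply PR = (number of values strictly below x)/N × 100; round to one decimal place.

N = 6.
Strictly below 20: 3. Equal to 20: 1.
PR = 3/6 × 100 = 50.0

50.0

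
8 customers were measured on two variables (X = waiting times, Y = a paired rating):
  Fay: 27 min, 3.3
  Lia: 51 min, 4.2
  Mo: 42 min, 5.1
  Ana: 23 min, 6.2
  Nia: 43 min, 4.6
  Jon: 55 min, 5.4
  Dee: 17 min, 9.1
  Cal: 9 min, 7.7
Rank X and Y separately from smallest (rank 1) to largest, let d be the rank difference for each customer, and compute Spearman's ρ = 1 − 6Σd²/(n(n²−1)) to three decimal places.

Ranks of variable 1: 4, 7, 5, 3, 6, 8, 2, 1
Ranks of variable 2: 1, 2, 4, 6, 3, 5, 8, 7
d = r₁ − r₂: 3, 5, 1, -3, 3, 3, -6, -6
d²: 9, 25, 1, 9, 9, 9, 36, 36; Σd² = 134
ρ = 1 − 6·134/(8·63) = 1 − 804/504 = -0.595

-0.595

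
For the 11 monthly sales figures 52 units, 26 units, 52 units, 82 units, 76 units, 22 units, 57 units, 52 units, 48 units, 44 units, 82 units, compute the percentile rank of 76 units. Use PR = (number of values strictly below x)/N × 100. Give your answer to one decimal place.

72.7

N = 11.
Strictly below 76: 8. Equal to 76: 1.
PR = 8/11 × 100 = 72.7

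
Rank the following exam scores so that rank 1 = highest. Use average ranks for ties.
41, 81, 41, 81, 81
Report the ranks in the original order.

4.5, 2, 4.5, 2, 2

Sorted (descending): 81, 81, 81, 41, 41
The 3 values of 81 occupy positions 1–3 → average rank 2.
The 2 values of 41 occupy positions 4–5 → average rank (4+5)/2 = 4.5.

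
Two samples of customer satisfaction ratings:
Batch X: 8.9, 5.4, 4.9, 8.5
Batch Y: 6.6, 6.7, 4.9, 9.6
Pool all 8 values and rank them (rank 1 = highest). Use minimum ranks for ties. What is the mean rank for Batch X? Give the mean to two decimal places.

Sorted (descending): 9.6, 8.9, 8.5, 6.7, 6.6, 5.4, 4.9, 4.9
The 2 values of 4.9 occupy positions 7–8 → each gets rank 7.
Batch X values → pooled ranks: 8.9→2, 5.4→6, 4.9→7, 8.5→3
Mean rank = (2 + 6 + 7 + 3) / 4 = 4.50

4.50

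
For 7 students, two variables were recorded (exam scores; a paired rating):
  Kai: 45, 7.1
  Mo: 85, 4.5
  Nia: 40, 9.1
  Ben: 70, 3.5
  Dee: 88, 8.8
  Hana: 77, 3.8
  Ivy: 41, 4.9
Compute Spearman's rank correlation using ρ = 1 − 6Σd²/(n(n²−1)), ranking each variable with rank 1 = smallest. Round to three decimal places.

-0.286

Ranks of variable 1: 3, 6, 1, 4, 7, 5, 2
Ranks of variable 2: 5, 3, 7, 1, 6, 2, 4
d = r₁ − r₂: -2, 3, -6, 3, 1, 3, -2
d²: 4, 9, 36, 9, 1, 9, 4; Σd² = 72
ρ = 1 − 6·72/(7·48) = 1 − 432/336 = -0.286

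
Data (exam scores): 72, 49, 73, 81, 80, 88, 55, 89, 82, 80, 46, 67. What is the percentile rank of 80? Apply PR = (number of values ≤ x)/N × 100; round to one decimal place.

66.7

N = 12.
Strictly below 80: 6. Equal to 80: 2.
PR = 8/12 × 100 = 66.7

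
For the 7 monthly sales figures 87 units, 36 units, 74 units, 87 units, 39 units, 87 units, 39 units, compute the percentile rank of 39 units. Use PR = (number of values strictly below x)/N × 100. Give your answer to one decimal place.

14.3

N = 7.
Strictly below 39: 1. Equal to 39: 2.
PR = 1/7 × 100 = 14.3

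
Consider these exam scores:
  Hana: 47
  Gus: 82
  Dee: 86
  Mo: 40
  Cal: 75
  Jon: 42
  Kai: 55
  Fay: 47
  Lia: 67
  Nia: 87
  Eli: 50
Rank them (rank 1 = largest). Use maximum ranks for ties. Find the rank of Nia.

1

Sorted (descending): 87, 86, 82, 75, 67, 55, 50, 47, 47, 42, 40
The 2 values of 47 occupy positions 8–9 → each gets rank 9.
Nia has value 87 → rank 1.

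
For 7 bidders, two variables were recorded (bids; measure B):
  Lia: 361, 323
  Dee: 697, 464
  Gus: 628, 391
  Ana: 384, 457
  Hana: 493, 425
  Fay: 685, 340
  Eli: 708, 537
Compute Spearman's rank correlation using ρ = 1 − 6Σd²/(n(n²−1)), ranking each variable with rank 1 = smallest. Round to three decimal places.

Ranks of variable 1: 1, 6, 4, 2, 3, 5, 7
Ranks of variable 2: 1, 6, 3, 5, 4, 2, 7
d = r₁ − r₂: 0, 0, 1, -3, -1, 3, 0
d²: 0, 0, 1, 9, 1, 9, 0; Σd² = 20
ρ = 1 − 6·20/(7·48) = 1 − 120/336 = 0.643

0.643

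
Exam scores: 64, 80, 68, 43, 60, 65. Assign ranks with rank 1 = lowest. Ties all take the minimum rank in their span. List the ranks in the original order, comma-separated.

Sorted (ascending): 43, 60, 64, 65, 68, 80
No ties — each value takes its position as its rank.

3, 6, 5, 1, 2, 4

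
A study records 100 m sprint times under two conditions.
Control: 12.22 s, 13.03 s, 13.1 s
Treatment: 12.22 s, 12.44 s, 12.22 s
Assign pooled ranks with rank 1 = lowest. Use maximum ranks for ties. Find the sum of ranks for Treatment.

Sorted (ascending): 12.22, 12.22, 12.22, 12.44, 13.03, 13.1
The 3 values of 12.22 occupy positions 1–3 → each gets rank 3.
Treatment values → pooled ranks: 12.22→3, 12.44→4, 12.22→3
Rank sum = 3 + 4 + 3 = 10

10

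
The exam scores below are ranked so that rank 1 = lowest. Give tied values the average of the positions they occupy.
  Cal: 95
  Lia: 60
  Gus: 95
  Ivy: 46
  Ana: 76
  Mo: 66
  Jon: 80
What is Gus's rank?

Sorted (ascending): 46, 60, 66, 76, 80, 95, 95
The 2 values of 95 occupy positions 6–7 → average rank (6+7)/2 = 6.5.
Gus has value 95 → rank 6.5.

6.5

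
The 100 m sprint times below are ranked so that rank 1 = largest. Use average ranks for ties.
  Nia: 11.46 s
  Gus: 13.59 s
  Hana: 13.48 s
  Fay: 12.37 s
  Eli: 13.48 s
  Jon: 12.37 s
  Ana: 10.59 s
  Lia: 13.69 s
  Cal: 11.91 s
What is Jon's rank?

Sorted (descending): 13.69, 13.59, 13.48, 13.48, 12.37, 12.37, 11.91, 11.46, 10.59
The 2 values of 13.48 occupy positions 3–4 → average rank (3+4)/2 = 3.5.
The 2 values of 12.37 occupy positions 5–6 → average rank (5+6)/2 = 5.5.
Jon has value 12.37 s → rank 5.5.

5.5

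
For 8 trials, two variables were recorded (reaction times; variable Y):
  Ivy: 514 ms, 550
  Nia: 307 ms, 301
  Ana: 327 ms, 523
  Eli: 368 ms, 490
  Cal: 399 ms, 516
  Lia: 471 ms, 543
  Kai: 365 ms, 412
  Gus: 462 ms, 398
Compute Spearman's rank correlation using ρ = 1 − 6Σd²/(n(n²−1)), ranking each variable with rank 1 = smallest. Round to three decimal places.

Ranks of variable 1: 8, 1, 2, 4, 5, 7, 3, 6
Ranks of variable 2: 8, 1, 6, 4, 5, 7, 3, 2
d = r₁ − r₂: 0, 0, -4, 0, 0, 0, 0, 4
d²: 0, 0, 16, 0, 0, 0, 0, 16; Σd² = 32
ρ = 1 − 6·32/(8·63) = 1 − 192/504 = 0.619

0.619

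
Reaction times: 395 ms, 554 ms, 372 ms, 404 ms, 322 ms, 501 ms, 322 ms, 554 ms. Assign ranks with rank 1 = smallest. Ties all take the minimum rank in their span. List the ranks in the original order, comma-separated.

4, 7, 3, 5, 1, 6, 1, 7

Sorted (ascending): 322, 322, 372, 395, 404, 501, 554, 554
The 2 values of 322 occupy positions 1–2 → each gets rank 1.
The 2 values of 554 occupy positions 7–8 → each gets rank 7.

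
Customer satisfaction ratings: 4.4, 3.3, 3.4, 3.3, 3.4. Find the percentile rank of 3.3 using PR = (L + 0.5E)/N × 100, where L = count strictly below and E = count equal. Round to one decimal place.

20.0

N = 5.
Strictly below 3.3: 0. Equal to 3.3: 2.
PR = (0 + 0.5·2)/5 × 100 = 20.0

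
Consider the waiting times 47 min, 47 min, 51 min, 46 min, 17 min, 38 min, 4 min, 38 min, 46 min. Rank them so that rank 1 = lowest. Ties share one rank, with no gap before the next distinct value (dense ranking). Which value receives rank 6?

51

Sorted (ascending): 4, 17, 38, 38, 46, 46, 47, 47, 51
The 2 values of 38 share dense rank 3.
The 2 values of 46 share dense rank 4.
The 2 values of 47 share dense rank 5.
Remaining distinct values take the next consecutive integers.
Rank 6 → value 51.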